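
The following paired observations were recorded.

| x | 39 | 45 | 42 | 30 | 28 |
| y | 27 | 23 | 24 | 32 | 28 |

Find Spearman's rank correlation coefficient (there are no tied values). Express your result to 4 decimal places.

Rank x: 3, 5, 4, 2, 1
Rank y: 3, 1, 2, 5, 4
d = rank(x) − rank(y): 0, 4, 2, -3, -3; Σd² = 38
ρ = 1 − 6Σd² / [n(n²−1)] = 1 − 6×38 / (5×24) = 1 − 228/120 ≈ -0.9000

-0.9000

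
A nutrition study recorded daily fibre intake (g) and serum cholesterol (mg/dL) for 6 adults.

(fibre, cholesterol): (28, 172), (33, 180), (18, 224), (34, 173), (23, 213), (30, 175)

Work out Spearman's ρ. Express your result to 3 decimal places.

Rank fibre: 3, 5, 1, 6, 2, 4
Rank cholesterol: 1, 4, 6, 2, 5, 3
d = rank(fibre) − rank(cholesterol): 2, 1, -5, 4, -3, 1; Σd² = 56
ρ = 1 − 6Σd² / [n(n²−1)] = 1 − 6×56 / (6×35) = 1 − 336/210 ≈ -0.600

-0.600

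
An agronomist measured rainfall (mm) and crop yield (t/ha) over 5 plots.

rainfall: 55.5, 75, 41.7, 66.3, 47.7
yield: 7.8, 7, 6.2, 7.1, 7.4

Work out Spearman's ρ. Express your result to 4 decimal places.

Rank rainfall: 3, 5, 1, 4, 2
Rank yield: 5, 2, 1, 3, 4
d = rank(rainfall) − rank(yield): -2, 3, 0, 1, -2; Σd² = 18
ρ = 1 − 6Σd² / [n(n²−1)] = 1 − 6×18 / (5×24) = 1 − 108/120 ≈ 0.1000

0.1000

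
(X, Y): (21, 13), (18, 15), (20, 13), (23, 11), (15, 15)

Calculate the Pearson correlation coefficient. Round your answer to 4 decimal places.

-0.9210

n = 5, ΣX = 97, ΣY = 67, ΣX² = 1919, ΣY² = 909, ΣXY = 1281
nΣXY − ΣXΣY = 6405 − 6499 = -94
nΣX² − (ΣX)² = 9595 − 9409 = 186; nΣY² − (ΣY)² = 4545 − 4489 = 56
r = -94 / √(186 × 56) = -94 / 102.0588 ≈ -0.9210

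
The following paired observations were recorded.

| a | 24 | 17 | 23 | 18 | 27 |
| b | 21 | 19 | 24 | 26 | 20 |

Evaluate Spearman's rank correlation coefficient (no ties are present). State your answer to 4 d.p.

0.0000

Rank a: 4, 1, 3, 2, 5
Rank b: 3, 1, 4, 5, 2
d = rank(a) − rank(b): 1, 0, -1, -3, 3; Σd² = 20
ρ = 1 − 6Σd² / [n(n²−1)] = 1 − 6×20 / (5×24) = 1 − 120/120 ≈ 0.0000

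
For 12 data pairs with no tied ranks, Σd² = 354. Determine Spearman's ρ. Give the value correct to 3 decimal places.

ρ = 1 − 6Σd² / [n(n²−1)] = 1 − 6×354 / (12×143)
  = 1 − 2124/1716 = 1 − 1.2378 ≈ -0.238

-0.238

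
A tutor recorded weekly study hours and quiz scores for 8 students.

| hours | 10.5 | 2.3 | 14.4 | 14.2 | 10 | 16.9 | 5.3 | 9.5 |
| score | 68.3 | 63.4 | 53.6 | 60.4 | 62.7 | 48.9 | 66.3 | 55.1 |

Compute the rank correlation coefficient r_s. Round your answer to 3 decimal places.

Rank hours: 5, 1, 7, 6, 4, 8, 2, 3
Rank score: 8, 6, 2, 4, 5, 1, 7, 3
d = rank(hours) − rank(score): -3, -5, 5, 2, -1, 7, -5, 0; Σd² = 138
ρ = 1 − 6Σd² / [n(n²−1)] = 1 − 6×138 / (8×63) = 1 − 828/504 ≈ -0.643

-0.643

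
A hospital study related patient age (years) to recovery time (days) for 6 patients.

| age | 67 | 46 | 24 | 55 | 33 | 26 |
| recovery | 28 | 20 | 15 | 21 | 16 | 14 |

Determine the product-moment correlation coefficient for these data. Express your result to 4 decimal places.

n = 6, Σx = 251, Σy = 114, Σx² = 11971, Σy² = 2302, Σxy = 5203
nΣxy − ΣxΣy = 31218 − 28614 = 2604
nΣx² − (Σx)² = 71826 − 63001 = 8825; nΣy² − (Σy)² = 13812 − 12996 = 816
r = 2604 / √(8825 × 816) = 2604 / 2683.5052 ≈ 0.9704

0.9704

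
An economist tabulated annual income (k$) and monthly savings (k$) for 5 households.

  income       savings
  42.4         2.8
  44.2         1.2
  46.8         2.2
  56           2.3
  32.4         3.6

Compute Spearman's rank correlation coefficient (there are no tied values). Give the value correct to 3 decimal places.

-0.600

Rank income: 2, 3, 4, 5, 1
Rank savings: 4, 1, 2, 3, 5
d = rank(income) − rank(savings): -2, 2, 2, 2, -4; Σd² = 32
ρ = 1 − 6Σd² / [n(n²−1)] = 1 − 6×32 / (5×24) = 1 − 192/120 ≈ -0.600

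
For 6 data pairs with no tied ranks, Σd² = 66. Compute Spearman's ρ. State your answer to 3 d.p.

-0.886

ρ = 1 − 6Σd² / [n(n²−1)] = 1 − 6×66 / (6×35)
  = 1 − 396/210 = 1 − 1.8857 ≈ -0.886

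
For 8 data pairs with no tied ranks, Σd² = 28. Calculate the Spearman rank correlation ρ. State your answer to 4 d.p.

0.6667

ρ = 1 − 6Σd² / [n(n²−1)] = 1 − 6×28 / (8×63)
  = 1 − 168/504 = 1 − 0.33333 ≈ 0.6667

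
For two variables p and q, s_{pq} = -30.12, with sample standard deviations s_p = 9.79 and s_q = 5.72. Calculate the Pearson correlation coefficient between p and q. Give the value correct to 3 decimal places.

r = Cov(p,q) / (s_p · s_q) = -30.12 / (9.79 × 5.72)
  = -30.12 / 55.9988 ≈ -0.538

-0.538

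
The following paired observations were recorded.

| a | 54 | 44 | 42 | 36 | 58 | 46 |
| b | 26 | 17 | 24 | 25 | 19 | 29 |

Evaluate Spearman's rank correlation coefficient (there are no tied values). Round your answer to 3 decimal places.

Rank a: 5, 3, 2, 1, 6, 4
Rank b: 5, 1, 3, 4, 2, 6
d = rank(a) − rank(b): 0, 2, -1, -3, 4, -2; Σd² = 34
ρ = 1 − 6Σd² / [n(n²−1)] = 1 − 6×34 / (6×35) = 1 − 204/210 ≈ 0.029

0.029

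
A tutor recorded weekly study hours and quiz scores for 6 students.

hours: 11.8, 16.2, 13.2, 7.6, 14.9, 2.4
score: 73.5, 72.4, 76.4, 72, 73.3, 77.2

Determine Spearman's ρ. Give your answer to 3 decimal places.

-0.371

Rank hours: 3, 6, 4, 2, 5, 1
Rank score: 4, 2, 5, 1, 3, 6
d = rank(hours) − rank(score): -1, 4, -1, 1, 2, -5; Σd² = 48
ρ = 1 − 6Σd² / [n(n²−1)] = 1 − 6×48 / (6×35) = 1 − 288/210 ≈ -0.371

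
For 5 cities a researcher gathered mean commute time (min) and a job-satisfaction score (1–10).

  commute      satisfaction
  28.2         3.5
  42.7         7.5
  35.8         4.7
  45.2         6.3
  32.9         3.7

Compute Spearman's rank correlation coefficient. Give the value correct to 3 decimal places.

0.900

Rank commute: 1, 4, 3, 5, 2
Rank satisfaction: 1, 5, 3, 4, 2
d = rank(commute) − rank(satisfaction): 0, -1, 0, 1, 0; Σd² = 2
ρ = 1 − 6Σd² / [n(n²−1)] = 1 − 6×2 / (5×24) = 1 − 12/120 ≈ 0.900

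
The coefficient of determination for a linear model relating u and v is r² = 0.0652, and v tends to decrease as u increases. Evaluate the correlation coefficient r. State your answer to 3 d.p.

-0.255

|r| = √0.0652 = 0.255
The association is negative, so r = −0.255.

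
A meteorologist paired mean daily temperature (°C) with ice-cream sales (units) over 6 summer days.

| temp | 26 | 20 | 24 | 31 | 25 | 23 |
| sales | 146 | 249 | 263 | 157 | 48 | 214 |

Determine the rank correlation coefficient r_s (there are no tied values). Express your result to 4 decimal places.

-0.6000

Rank temp: 5, 1, 3, 6, 4, 2
Rank sales: 2, 5, 6, 3, 1, 4
d = rank(temp) − rank(sales): 3, -4, -3, 3, 3, -2; Σd² = 56
ρ = 1 − 6Σd² / [n(n²−1)] = 1 − 6×56 / (6×35) = 1 − 336/210 ≈ -0.6000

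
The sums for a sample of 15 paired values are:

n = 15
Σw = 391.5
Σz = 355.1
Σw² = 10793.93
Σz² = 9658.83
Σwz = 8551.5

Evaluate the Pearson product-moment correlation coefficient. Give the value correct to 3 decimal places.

r = (nΣwz − ΣwΣz) / √[(nΣw² − (Σw)²)(nΣz² − (Σz)²)]
Numerator: 15×8551.5 − 391.5×355.1 = -10749.15
Denominator: √[(161908.95 − 153272.25)(144882.45 − 126096.01)] = √[8636.7 × 18786.44] = 12737.8509
r = -10749.15 / 12737.8509 ≈ -0.844

-0.844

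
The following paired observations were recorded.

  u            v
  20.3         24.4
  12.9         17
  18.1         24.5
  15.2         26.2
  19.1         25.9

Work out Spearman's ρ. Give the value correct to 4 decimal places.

0.1000

Rank u: 5, 1, 3, 2, 4
Rank v: 2, 1, 3, 5, 4
d = rank(u) − rank(v): 3, 0, 0, -3, 0; Σd² = 18
ρ = 1 − 6Σd² / [n(n²−1)] = 1 − 6×18 / (5×24) = 1 − 108/120 ≈ 0.1000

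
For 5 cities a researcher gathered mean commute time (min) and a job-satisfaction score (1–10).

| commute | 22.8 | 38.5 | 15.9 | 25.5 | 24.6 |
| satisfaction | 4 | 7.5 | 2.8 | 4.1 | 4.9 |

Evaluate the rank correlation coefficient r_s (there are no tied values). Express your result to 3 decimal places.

0.900

Rank commute: 2, 5, 1, 4, 3
Rank satisfaction: 2, 5, 1, 3, 4
d = rank(commute) − rank(satisfaction): 0, 0, 0, 1, -1; Σd² = 2
ρ = 1 − 6Σd² / [n(n²−1)] = 1 − 6×2 / (5×24) = 1 − 12/120 ≈ 0.900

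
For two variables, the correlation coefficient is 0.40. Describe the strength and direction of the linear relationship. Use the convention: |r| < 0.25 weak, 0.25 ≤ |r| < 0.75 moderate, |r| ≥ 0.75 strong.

moderate positive

r = 0.40 > 0 so the relationship is positive.
|r| = 0.40, which falls in the moderate range.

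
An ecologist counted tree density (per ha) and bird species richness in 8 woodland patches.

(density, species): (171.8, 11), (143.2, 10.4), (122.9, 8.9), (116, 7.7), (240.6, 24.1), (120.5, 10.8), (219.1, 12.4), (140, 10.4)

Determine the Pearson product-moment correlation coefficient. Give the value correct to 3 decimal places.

0.827

n = 8, Σx = 1274.1, Σy = 95.7, Σx² = 218595.31, Σy² = 1327.03, Σxy = 16638.79
nΣxy − ΣxΣy = 133110.32 − 121931.37 = 11178.95
nΣx² − (Σx)² = 1748762.48 − 1623330.81 = 125431.67; nΣy² − (Σy)² = 10616.24 − 9158.49 = 1457.75
r = 11178.95 / √(125431.67 × 1457.75) = 11178.95 / 13522.1306 ≈ 0.827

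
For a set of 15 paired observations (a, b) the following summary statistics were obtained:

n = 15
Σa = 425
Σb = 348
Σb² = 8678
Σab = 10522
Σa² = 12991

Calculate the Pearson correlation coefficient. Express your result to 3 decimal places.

r = (nΣab − ΣaΣb) / √[(nΣa² − (Σa)²)(nΣb² − (Σb)²)]
Numerator: 15×10522 − 425×348 = 9930
Denominator: √[(194865 − 180625)(130170 − 121104)] = √[14240 × 9066] = 11362.2111
r = 9930 / 11362.2111 ≈ 0.874

0.874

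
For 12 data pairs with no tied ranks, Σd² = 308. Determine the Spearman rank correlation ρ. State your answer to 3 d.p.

ρ = 1 − 6Σd² / [n(n²−1)] = 1 − 6×308 / (12×143)
  = 1 − 1848/1716 = 1 − 1.0769 ≈ -0.077

-0.077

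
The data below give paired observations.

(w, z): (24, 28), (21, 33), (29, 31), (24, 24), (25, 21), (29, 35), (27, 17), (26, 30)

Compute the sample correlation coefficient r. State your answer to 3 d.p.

0.060

n = 8, Σw = 205, Σz = 219, Σw² = 5305, Σz² = 6265, Σwz = 5619
nΣwz − ΣwΣz = 44952 − 44895 = 57
nΣw² − (Σw)² = 42440 − 42025 = 415; nΣz² − (Σz)² = 50120 − 47961 = 2159
r = 57 / √(415 × 2159) = 57 / 946.5648 ≈ 0.060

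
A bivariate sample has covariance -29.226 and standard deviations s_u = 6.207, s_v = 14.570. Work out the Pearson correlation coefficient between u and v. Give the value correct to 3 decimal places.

-0.323

r = Cov(u,v) / (s_u · s_v) = -29.226 / (6.207 × 14.570)
  = -29.226 / 90.4360 ≈ -0.323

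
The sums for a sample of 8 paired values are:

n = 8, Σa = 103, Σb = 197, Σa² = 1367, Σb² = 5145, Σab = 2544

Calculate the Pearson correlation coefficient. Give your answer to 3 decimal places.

r = (nΣab − ΣaΣb) / √[(nΣa² − (Σa)²)(nΣb² − (Σb)²)]
Numerator: 8×2544 − 103×197 = 61
Denominator: √[(10936 − 10609)(41160 − 38809)] = √[327 × 2351] = 876.7993
r = 61 / 876.7993 ≈ 0.070

0.070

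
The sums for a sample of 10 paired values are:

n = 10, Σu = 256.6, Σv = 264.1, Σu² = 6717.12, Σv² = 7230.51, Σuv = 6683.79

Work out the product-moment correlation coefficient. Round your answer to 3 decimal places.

r = (nΣuv − ΣuΣv) / √[(nΣu² − (Σu)²)(nΣv² − (Σv)²)]
Numerator: 10×6683.79 − 256.6×264.1 = -930.16
Denominator: √[(67171.2 − 65843.56)(72305.1 − 69748.81)] = √[1327.64 × 2556.29] = 1842.2358
r = -930.16 / 1842.2358 ≈ -0.505

-0.505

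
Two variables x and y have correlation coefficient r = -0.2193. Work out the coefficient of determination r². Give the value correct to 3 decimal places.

r² = (-0.2193)² = 0.048

0.048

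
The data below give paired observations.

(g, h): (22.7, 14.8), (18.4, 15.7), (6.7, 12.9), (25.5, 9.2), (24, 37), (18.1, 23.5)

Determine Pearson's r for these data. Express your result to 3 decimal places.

0.244

n = 6, Σg = 115.4, Σh = 113.1, Σg² = 2452.6, Σh² = 2637.83, Σgh = 2259.22
nΣgh − ΣgΣh = 13555.32 − 13051.74 = 503.58
nΣg² − (Σg)² = 14715.6 − 13317.16 = 1398.44; nΣh² − (Σh)² = 15826.98 − 12791.61 = 3035.37
r = 503.58 / √(1398.44 × 3035.37) = 503.58 / 2060.2871 ≈ 0.244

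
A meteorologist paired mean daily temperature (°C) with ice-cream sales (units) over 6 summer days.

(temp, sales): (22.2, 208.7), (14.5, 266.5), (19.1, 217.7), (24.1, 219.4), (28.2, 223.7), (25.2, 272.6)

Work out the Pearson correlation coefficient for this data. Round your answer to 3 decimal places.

-0.261

n = 6, Σx = 133.3, Σy = 1408.6, Σx² = 3078.99, Σy² = 334460.04, Σxy = 31120.86
nΣxy − ΣxΣy = 186725.16 − 187766.38 = -1041.22
nΣx² − (Σx)² = 18473.94 − 17768.89 = 705.05; nΣy² − (Σy)² = 2006760.24 − 1984153.96 = 22606.28
r = -1041.22 / √(705.05 × 22606.28) = -1041.22 / 3992.3123 ≈ -0.261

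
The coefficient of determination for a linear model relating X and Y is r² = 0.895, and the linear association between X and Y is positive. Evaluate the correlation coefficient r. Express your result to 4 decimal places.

0.9460

|r| = √0.895 = 0.9460
The association is positive, so r = 0.9460.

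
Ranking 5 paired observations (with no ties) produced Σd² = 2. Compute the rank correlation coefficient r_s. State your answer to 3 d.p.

0.900

ρ = 1 − 6Σd² / [n(n²−1)] = 1 − 6×2 / (5×24)
  = 1 − 12/120 = 1 − 0.1000 ≈ 0.900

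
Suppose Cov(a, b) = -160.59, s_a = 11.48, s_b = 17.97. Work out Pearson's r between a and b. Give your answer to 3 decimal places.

-0.778

r = Cov(a,b) / (s_a · s_b) = -160.59 / (11.48 × 17.97)
  = -160.59 / 206.2956 ≈ -0.778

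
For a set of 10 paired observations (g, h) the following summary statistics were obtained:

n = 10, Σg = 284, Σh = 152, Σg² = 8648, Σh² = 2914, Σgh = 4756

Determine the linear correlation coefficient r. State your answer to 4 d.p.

0.7408

r = (nΣgh − ΣgΣh) / √[(nΣg² − (Σg)²)(nΣh² − (Σh)²)]
Numerator: 10×4756 − 284×152 = 4392
Denominator: √[(86480 − 80656)(29140 − 23104)] = √[5824 × 6036] = 5929.0525
r = 4392 / 5929.0525 ≈ 0.7408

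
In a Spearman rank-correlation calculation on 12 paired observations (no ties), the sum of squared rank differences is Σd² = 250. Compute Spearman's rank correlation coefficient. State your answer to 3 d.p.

0.126

ρ = 1 − 6Σd² / [n(n²−1)] = 1 − 6×250 / (12×143)
  = 1 − 1500/1716 = 1 − 0.8741 ≈ 0.126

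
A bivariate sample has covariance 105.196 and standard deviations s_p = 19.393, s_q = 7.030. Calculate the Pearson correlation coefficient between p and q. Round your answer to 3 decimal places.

r = Cov(p,q) / (s_p · s_q) = 105.196 / (19.393 × 7.030)
  = 105.196 / 136.3328 ≈ 0.772

0.772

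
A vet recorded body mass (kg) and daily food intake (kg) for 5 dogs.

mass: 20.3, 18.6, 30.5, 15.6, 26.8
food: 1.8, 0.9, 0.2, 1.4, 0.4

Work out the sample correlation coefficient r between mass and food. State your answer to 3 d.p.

-0.802

n = 5, Σx = 111.8, Σy = 4.7, Σx² = 2649.9, Σy² = 6.21, Σxy = 91.94
nΣxy − ΣxΣy = 459.7 − 525.46 = -65.76
nΣx² − (Σx)² = 13249.5 − 12499.24 = 750.26; nΣy² − (Σy)² = 31.05 − 22.09 = 8.96
r = -65.76 / √(750.26 × 8.96) = -65.76 / 81.9898 ≈ -0.802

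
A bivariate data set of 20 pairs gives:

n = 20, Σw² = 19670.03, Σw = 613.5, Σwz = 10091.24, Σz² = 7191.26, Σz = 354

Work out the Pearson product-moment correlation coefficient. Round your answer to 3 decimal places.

r = (nΣwz − ΣwΣz) / √[(nΣw² − (Σw)²)(nΣz² − (Σz)²)]
Numerator: 20×10091.24 − 613.5×354 = -15354.2
Denominator: √[(393400.6 − 376382.25)(143825.2 − 125316)] = √[17018.35 × 18509.2] = 17748.1279
r = -15354.2 / 17748.1279 ≈ -0.865

-0.865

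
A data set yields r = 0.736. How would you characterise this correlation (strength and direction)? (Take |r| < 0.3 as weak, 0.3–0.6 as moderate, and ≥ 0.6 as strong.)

strong positive

r = 0.736 > 0 so the relationship is positive.
|r| = 0.736, which falls in the strong range.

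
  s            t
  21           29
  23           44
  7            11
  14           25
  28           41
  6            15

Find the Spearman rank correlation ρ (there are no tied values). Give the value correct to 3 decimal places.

0.886

Rank s: 4, 5, 2, 3, 6, 1
Rank t: 4, 6, 1, 3, 5, 2
d = rank(s) − rank(t): 0, -1, 1, 0, 1, -1; Σd² = 4
ρ = 1 − 6Σd² / [n(n²−1)] = 1 − 6×4 / (6×35) = 1 − 24/210 ≈ 0.886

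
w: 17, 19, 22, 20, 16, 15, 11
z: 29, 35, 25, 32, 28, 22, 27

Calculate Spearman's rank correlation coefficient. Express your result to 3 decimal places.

Rank w: 4, 5, 7, 6, 3, 2, 1
Rank z: 5, 7, 2, 6, 4, 1, 3
d = rank(w) − rank(z): -1, -2, 5, 0, -1, 1, -2; Σd² = 36
ρ = 1 − 6Σd² / [n(n²−1)] = 1 − 6×36 / (7×48) = 1 − 216/336 ≈ 0.357

0.357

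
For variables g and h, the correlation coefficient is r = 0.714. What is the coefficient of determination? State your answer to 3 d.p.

0.510

r² = (0.714)² = 0.510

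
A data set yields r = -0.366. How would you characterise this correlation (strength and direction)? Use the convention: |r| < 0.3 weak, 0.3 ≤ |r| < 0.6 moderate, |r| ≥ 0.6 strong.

r = -0.366 < 0 so the relationship is negative.
|r| = 0.366, which falls in the moderate range.

moderate negative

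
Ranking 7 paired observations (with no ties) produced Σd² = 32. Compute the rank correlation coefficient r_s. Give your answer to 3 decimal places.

ρ = 1 − 6Σd² / [n(n²−1)] = 1 − 6×32 / (7×48)
  = 1 − 192/336 = 1 − 0.5714 ≈ 0.429

0.429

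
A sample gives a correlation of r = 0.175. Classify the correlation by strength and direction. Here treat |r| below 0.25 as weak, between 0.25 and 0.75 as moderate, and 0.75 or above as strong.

weak positive

r = 0.175 > 0 so the relationship is positive.
|r| = 0.175, which falls in the weak range.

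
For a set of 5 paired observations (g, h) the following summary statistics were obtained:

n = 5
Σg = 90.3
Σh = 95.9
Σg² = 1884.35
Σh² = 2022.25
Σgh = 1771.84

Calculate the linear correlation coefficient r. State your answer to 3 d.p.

r = (nΣgh − ΣgΣh) / √[(nΣg² − (Σg)²)(nΣh² − (Σh)²)]
Numerator: 5×1771.84 − 90.3×95.9 = 199.43
Denominator: √[(9421.75 − 8154.09)(10111.25 − 9196.81)] = √[1267.66 × 914.44] = 1076.6610
r = 199.43 / 1076.6610 ≈ 0.185

0.185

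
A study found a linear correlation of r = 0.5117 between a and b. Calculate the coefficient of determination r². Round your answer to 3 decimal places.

0.262

r² = (0.5117)² = 0.262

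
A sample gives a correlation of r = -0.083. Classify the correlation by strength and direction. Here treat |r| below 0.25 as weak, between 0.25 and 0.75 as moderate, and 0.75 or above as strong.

r = -0.083 < 0 so the relationship is negative.
|r| = 0.083, which falls in the weak range.

weak negative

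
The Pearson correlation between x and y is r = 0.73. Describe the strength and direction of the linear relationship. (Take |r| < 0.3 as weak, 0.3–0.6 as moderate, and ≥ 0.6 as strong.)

strong positive

r = 0.73 > 0 so the relationship is positive.
|r| = 0.73, which falls in the strong range.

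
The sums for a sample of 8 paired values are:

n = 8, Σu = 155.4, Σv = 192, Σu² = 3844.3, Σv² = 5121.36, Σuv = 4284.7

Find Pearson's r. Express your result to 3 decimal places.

r = (nΣuv − ΣuΣv) / √[(nΣu² − (Σu)²)(nΣv² − (Σv)²)]
Numerator: 8×4284.7 − 155.4×192 = 4440.8
Denominator: √[(30754.4 − 24149.16)(40970.88 − 36864)] = √[6605.24 × 4106.88] = 5208.3518
r = 4440.8 / 5208.3518 ≈ 0.853

0.853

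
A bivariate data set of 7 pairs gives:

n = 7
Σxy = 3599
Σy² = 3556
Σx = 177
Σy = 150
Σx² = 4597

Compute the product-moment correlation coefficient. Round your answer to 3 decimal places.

r = (nΣxy − ΣxΣy) / √[(nΣx² − (Σx)²)(nΣy² − (Σy)²)]
Numerator: 7×3599 − 177×150 = -1357
Denominator: √[(32179 − 31329)(24892 − 22500)] = √[850 × 2392] = 1425.9032
r = -1357 / 1425.9032 ≈ -0.952

-0.952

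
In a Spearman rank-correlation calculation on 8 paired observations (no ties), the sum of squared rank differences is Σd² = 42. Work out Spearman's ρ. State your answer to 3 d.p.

ρ = 1 − 6Σd² / [n(n²−1)] = 1 − 6×42 / (8×63)
  = 1 − 252/504 = 1 − 0.5000 ≈ 0.500

0.500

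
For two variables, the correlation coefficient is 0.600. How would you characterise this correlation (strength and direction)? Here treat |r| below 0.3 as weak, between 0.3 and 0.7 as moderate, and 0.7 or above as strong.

moderate positive

r = 0.600 > 0 so the relationship is positive.
|r| = 0.600, which falls in the moderate range.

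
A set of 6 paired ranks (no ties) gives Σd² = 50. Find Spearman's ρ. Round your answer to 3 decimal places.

ρ = 1 − 6Σd² / [n(n²−1)] = 1 − 6×50 / (6×35)
  = 1 − 300/210 = 1 − 1.4286 ≈ -0.429

-0.429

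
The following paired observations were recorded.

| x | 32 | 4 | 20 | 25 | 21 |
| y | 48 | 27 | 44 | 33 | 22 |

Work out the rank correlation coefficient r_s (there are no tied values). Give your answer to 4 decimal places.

0.5000

Rank x: 5, 1, 2, 4, 3
Rank y: 5, 2, 4, 3, 1
d = rank(x) − rank(y): 0, -1, -2, 1, 2; Σd² = 10
ρ = 1 − 6Σd² / [n(n²−1)] = 1 − 6×10 / (5×24) = 1 − 60/120 ≈ 0.5000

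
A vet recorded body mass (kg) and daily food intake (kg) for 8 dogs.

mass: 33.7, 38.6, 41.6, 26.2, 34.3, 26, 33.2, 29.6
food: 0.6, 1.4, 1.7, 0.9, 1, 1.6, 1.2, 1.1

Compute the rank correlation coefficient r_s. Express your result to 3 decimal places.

Rank mass: 5, 7, 8, 2, 6, 1, 4, 3
Rank food: 1, 6, 8, 2, 3, 7, 5, 4
d = rank(mass) − rank(food): 4, 1, 0, 0, 3, -6, -1, -1; Σd² = 64
ρ = 1 − 6Σd² / [n(n²−1)] = 1 − 6×64 / (8×63) = 1 − 384/504 ≈ 0.238

0.238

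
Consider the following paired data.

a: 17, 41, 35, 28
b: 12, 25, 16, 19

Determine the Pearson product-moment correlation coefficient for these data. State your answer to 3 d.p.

n = 4, Σa = 121, Σb = 72, Σa² = 3979, Σb² = 1386, Σab = 2321
nΣab − ΣaΣb = 9284 − 8712 = 572
nΣa² − (Σa)² = 15916 − 14641 = 1275; nΣb² − (Σb)² = 5544 − 5184 = 360
r = 572 / √(1275 × 360) = 572 / 677.4954 ≈ 0.844

0.844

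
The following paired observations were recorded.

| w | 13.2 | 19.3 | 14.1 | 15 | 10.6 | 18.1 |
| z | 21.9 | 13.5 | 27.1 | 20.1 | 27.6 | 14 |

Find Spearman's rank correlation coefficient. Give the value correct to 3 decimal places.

-0.943

Rank w: 2, 6, 3, 4, 1, 5
Rank z: 4, 1, 5, 3, 6, 2
d = rank(w) − rank(z): -2, 5, -2, 1, -5, 3; Σd² = 68
ρ = 1 − 6Σd² / [n(n²−1)] = 1 − 6×68 / (6×35) = 1 − 408/210 ≈ -0.943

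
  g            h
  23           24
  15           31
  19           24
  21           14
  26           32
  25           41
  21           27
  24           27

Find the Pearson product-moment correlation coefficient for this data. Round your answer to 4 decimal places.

n = 8, Σg = 174, Σh = 220, Σg² = 3874, Σh² = 6472, Σgh = 4839
nΣgh − ΣgΣh = 38712 − 38280 = 432
nΣg² − (Σg)² = 30992 − 30276 = 716; nΣh² − (Σh)² = 51776 − 48400 = 3376
r = 432 / √(716 × 3376) = 432 / 1554.7398 ≈ 0.2779

0.2779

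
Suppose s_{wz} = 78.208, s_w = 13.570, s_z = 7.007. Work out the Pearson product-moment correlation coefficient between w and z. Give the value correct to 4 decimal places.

r = Cov(w,z) / (s_w · s_z) = 78.208 / (13.570 × 7.007)
  = 78.208 / 95.0850 ≈ 0.8225

0.8225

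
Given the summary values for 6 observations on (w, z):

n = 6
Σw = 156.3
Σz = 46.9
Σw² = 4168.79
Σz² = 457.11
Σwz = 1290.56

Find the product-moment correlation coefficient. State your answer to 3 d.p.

0.734

r = (nΣwz − ΣwΣz) / √[(nΣw² − (Σw)²)(nΣz² − (Σz)²)]
Numerator: 6×1290.56 − 156.3×46.9 = 412.89
Denominator: √[(25012.74 − 24429.69)(2742.66 − 2199.61)] = √[583.05 × 543.05] = 562.6947
r = 412.89 / 562.6947 ≈ 0.734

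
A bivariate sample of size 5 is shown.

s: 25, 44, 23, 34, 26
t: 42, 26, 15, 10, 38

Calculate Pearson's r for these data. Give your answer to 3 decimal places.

n = 5, Σs = 152, Σt = 131, Σs² = 4922, Σt² = 4209, Σst = 3867
nΣst − ΣsΣt = 19335 − 19912 = -577
nΣs² − (Σs)² = 24610 − 23104 = 1506; nΣt² − (Σt)² = 21045 − 17161 = 3884
r = -577 / √(1506 × 3884) = -577 / 2418.5334 ≈ -0.239

-0.239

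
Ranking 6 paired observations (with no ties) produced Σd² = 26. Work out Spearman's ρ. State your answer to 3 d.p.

ρ = 1 − 6Σd² / [n(n²−1)] = 1 − 6×26 / (6×35)
  = 1 − 156/210 = 1 − 0.7429 ≈ 0.257

0.257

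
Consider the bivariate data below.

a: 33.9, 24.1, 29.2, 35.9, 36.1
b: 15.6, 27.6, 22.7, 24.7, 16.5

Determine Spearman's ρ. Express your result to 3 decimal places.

-0.500

Rank a: 3, 1, 2, 4, 5
Rank b: 1, 5, 3, 4, 2
d = rank(a) − rank(b): 2, -4, -1, 0, 3; Σd² = 30
ρ = 1 − 6Σd² / [n(n²−1)] = 1 − 6×30 / (5×24) = 1 − 180/120 ≈ -0.500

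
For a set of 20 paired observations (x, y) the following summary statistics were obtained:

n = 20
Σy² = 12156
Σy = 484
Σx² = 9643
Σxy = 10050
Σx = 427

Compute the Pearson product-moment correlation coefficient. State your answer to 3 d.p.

-0.587

r = (nΣxy − ΣxΣy) / √[(nΣx² − (Σx)²)(nΣy² − (Σy)²)]
Numerator: 20×10050 − 427×484 = -5668
Denominator: √[(192860 − 182329)(243120 − 234256)] = √[10531 × 8864] = 9661.6139
r = -5668 / 9661.6139 ≈ -0.587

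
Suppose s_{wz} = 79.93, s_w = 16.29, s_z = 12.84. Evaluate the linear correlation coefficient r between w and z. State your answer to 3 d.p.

0.382

r = Cov(w,z) / (s_w · s_z) = 79.93 / (16.29 × 12.84)
  = 79.93 / 209.1636 ≈ 0.382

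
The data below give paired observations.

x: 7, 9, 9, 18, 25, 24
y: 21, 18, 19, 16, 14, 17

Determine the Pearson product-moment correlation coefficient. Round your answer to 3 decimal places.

n = 6, Σx = 92, Σy = 105, Σx² = 1736, Σy² = 1867, Σxy = 1526
nΣxy − ΣxΣy = 9156 − 9660 = -504
nΣx² − (Σx)² = 10416 − 8464 = 1952; nΣy² − (Σy)² = 11202 − 11025 = 177
r = -504 / √(1952 × 177) = -504 / 587.7959 ≈ -0.857

-0.857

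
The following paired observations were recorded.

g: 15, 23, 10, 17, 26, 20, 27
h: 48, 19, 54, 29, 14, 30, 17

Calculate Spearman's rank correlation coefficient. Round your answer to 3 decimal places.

Rank g: 2, 5, 1, 3, 6, 4, 7
Rank h: 6, 3, 7, 4, 1, 5, 2
d = rank(g) − rank(h): -4, 2, -6, -1, 5, -1, 5; Σd² = 108
ρ = 1 − 6Σd² / [n(n²−1)] = 1 − 6×108 / (7×48) = 1 − 648/336 ≈ -0.929

-0.929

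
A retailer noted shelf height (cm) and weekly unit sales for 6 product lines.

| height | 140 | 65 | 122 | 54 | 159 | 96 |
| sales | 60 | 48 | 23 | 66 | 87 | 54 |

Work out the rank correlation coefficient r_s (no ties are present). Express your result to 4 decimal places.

0.2571

Rank height: 5, 2, 4, 1, 6, 3
Rank sales: 4, 2, 1, 5, 6, 3
d = rank(height) − rank(sales): 1, 0, 3, -4, 0, 0; Σd² = 26
ρ = 1 − 6Σd² / [n(n²−1)] = 1 − 6×26 / (6×35) = 1 − 156/210 ≈ 0.2571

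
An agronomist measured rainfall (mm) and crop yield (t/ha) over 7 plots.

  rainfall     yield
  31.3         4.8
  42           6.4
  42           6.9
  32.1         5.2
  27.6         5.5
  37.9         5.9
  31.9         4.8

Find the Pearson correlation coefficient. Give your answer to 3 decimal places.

n = 7, Σx = 244.8, Σy = 39.5, Σx² = 8753.88, Σy² = 226.75, Σxy = 1404.29
nΣxy − ΣxΣy = 9830.03 − 9669.6 = 160.43
nΣx² − (Σx)² = 61277.16 − 59927.04 = 1350.12; nΣy² − (Σy)² = 1587.25 − 1560.25 = 27
r = 160.43 / √(1350.12 × 27) = 160.43 / 190.9273 ≈ 0.840

0.840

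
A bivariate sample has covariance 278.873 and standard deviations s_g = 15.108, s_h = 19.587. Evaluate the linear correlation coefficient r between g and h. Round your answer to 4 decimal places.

r = Cov(g,h) / (s_g · s_h) = 278.873 / (15.108 × 19.587)
  = 278.873 / 295.9204 ≈ 0.9424

0.9424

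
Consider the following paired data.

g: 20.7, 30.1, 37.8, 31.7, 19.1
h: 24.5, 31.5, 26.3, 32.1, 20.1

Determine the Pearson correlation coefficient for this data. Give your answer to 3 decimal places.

0.642

n = 5, Σg = 139.4, Σh = 134.5, Σg² = 4133.04, Σh² = 3718.61, Σgh = 3850.92
nΣgh − ΣgΣh = 19254.6 − 18749.3 = 505.3
nΣg² − (Σg)² = 20665.2 − 19432.36 = 1232.84; nΣh² − (Σh)² = 18593.05 − 18090.25 = 502.8
r = 505.3 / √(1232.84 × 502.8) = 505.3 / 787.3195 ≈ 0.642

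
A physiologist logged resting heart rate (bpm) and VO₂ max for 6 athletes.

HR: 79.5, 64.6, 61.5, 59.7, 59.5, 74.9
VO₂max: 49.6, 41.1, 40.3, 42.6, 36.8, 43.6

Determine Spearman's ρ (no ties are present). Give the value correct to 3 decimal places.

0.829

Rank HR: 6, 4, 3, 2, 1, 5
Rank VO₂max: 6, 3, 2, 4, 1, 5
d = rank(HR) − rank(VO₂max): 0, 1, 1, -2, 0, 0; Σd² = 6
ρ = 1 − 6Σd² / [n(n²−1)] = 1 − 6×6 / (6×35) = 1 − 36/210 ≈ 0.829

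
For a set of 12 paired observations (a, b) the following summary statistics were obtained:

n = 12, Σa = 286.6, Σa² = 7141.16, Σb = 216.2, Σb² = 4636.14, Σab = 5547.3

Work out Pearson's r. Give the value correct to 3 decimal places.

0.819

r = (nΣab − ΣaΣb) / √[(nΣa² − (Σa)²)(nΣb² − (Σb)²)]
Numerator: 12×5547.3 − 286.6×216.2 = 4604.68
Denominator: √[(85693.92 − 82139.56)(55633.68 − 46742.44)] = √[3554.36 × 8891.24] = 5621.6250
r = 4604.68 / 5621.6250 ≈ 0.819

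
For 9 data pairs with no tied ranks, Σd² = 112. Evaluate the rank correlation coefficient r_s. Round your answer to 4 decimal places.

ρ = 1 − 6Σd² / [n(n²−1)] = 1 − 6×112 / (9×80)
  = 1 − 672/720 = 1 − 0.93333 ≈ 0.0667

0.0667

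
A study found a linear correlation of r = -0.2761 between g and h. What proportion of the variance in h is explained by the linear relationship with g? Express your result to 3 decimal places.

r² = (-0.2761)² = 0.076

0.076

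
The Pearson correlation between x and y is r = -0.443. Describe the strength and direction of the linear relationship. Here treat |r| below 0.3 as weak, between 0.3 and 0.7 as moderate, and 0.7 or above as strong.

moderate negative

r = -0.443 < 0 so the relationship is negative.
|r| = 0.443, which falls in the moderate range.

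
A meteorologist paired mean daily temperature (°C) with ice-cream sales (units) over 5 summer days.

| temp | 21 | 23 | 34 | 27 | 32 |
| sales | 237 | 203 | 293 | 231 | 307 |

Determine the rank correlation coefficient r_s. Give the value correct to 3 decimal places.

0.600

Rank temp: 1, 2, 5, 3, 4
Rank sales: 3, 1, 4, 2, 5
d = rank(temp) − rank(sales): -2, 1, 1, 1, -1; Σd² = 8
ρ = 1 − 6Σd² / [n(n²−1)] = 1 − 6×8 / (5×24) = 1 − 48/120 ≈ 0.600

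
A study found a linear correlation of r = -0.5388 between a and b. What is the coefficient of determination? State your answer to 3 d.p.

0.290

r² = (-0.5388)² = 0.290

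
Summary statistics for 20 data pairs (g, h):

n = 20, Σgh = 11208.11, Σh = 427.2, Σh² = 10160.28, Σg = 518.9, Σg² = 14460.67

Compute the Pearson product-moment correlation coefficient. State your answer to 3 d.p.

0.122

r = (nΣgh − ΣgΣh) / √[(nΣg² − (Σg)²)(nΣh² − (Σh)²)]
Numerator: 20×11208.11 − 518.9×427.2 = 2488.12
Denominator: √[(289213.4 − 269257.21)(203205.6 − 182499.84)] = √[19956.19 × 20705.76] = 20327.5203
r = 2488.12 / 20327.5203 ≈ 0.122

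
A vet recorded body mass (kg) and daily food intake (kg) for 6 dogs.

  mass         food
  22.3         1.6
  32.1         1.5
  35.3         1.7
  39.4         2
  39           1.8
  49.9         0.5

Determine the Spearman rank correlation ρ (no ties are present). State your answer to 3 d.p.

Rank mass: 1, 2, 3, 5, 4, 6
Rank food: 3, 2, 4, 6, 5, 1
d = rank(mass) − rank(food): -2, 0, -1, -1, -1, 5; Σd² = 32
ρ = 1 − 6Σd² / [n(n²−1)] = 1 − 6×32 / (6×35) = 1 − 192/210 ≈ 0.086

0.086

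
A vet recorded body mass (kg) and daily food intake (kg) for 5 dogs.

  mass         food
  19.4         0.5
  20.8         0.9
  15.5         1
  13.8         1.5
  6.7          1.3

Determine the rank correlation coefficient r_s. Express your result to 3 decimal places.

-0.800

Rank mass: 4, 5, 3, 2, 1
Rank food: 1, 2, 3, 5, 4
d = rank(mass) − rank(food): 3, 3, 0, -3, -3; Σd² = 36
ρ = 1 − 6Σd² / [n(n²−1)] = 1 − 6×36 / (5×24) = 1 − 216/120 ≈ -0.800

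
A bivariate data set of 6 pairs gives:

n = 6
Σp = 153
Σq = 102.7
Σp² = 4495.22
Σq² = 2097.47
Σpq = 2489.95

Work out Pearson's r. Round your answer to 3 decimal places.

-0.287

r = (nΣpq − ΣpΣq) / √[(nΣp² − (Σp)²)(nΣq² − (Σq)²)]
Numerator: 6×2489.95 − 153×102.7 = -773.4
Denominator: √[(26971.32 − 23409)(12584.82 − 10547.29)] = √[3562.32 × 2037.53] = 2694.1295
r = -773.4 / 2694.1295 ≈ -0.287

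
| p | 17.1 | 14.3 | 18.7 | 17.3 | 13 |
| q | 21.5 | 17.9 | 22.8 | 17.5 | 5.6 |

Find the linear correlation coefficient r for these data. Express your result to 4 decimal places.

n = 5, Σp = 80.4, Σq = 85.3, Σp² = 1314.88, Σq² = 1640.11, Σpq = 1425.53
nΣpq − ΣpΣq = 7127.65 − 6858.12 = 269.53
nΣp² − (Σp)² = 6574.4 − 6464.16 = 110.24; nΣq² − (Σq)² = 8200.55 − 7276.09 = 924.46
r = 269.53 / √(110.24 × 924.46) = 269.53 / 319.2373 ≈ 0.8443

0.8443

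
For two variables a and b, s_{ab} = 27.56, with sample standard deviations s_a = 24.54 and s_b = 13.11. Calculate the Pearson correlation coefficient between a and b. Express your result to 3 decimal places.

r = Cov(a,b) / (s_a · s_b) = 27.56 / (24.54 × 13.11)
  = 27.56 / 321.7194 ≈ 0.086

0.086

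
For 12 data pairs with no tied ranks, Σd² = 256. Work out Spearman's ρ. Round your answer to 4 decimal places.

ρ = 1 − 6Σd² / [n(n²−1)] = 1 − 6×256 / (12×143)
  = 1 − 1536/1716 = 1 − 0.89510 ≈ 0.1049

0.1049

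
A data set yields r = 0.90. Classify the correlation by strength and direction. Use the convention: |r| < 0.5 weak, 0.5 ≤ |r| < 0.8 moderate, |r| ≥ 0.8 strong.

r = 0.90 > 0 so the relationship is positive.
|r| = 0.90, which falls in the strong range.

strong positive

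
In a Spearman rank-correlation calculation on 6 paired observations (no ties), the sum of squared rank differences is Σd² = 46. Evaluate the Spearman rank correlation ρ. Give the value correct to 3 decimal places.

ρ = 1 − 6Σd² / [n(n²−1)] = 1 − 6×46 / (6×35)
  = 1 − 276/210 = 1 − 1.3143 ≈ -0.314

-0.314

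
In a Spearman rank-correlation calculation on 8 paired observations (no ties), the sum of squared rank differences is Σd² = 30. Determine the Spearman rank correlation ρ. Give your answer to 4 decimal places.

ρ = 1 − 6Σd² / [n(n²−1)] = 1 − 6×30 / (8×63)
  = 1 − 180/504 = 1 − 0.35714 ≈ 0.6429

0.6429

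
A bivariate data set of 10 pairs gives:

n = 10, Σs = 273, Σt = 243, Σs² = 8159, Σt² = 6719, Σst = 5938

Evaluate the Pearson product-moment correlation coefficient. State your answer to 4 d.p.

-0.9179

r = (nΣst − ΣsΣt) / √[(nΣs² − (Σs)²)(nΣt² − (Σt)²)]
Numerator: 10×5938 − 273×243 = -6959
Denominator: √[(81590 − 74529)(67190 − 59049)] = √[7061 × 8141] = 7581.7940
r = -6959 / 7581.7940 ≈ -0.9179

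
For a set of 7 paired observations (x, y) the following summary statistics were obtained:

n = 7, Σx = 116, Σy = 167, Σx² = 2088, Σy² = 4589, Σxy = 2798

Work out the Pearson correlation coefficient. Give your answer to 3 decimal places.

r = (nΣxy − ΣxΣy) / √[(nΣx² − (Σx)²)(nΣy² − (Σy)²)]
Numerator: 7×2798 − 116×167 = 214
Denominator: √[(14616 − 13456)(32123 − 27889)] = √[1160 × 4234] = 2216.1769
r = 214 / 2216.1769 ≈ 0.097

0.097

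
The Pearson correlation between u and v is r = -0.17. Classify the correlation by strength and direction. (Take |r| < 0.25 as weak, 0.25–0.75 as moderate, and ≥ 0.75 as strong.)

weak negative

r = -0.17 < 0 so the relationship is negative.
|r| = 0.17, which falls in the weak range.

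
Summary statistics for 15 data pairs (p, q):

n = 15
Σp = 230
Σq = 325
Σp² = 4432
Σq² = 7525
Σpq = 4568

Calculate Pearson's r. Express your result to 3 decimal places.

-0.628

r = (nΣpq − ΣpΣq) / √[(nΣp² − (Σp)²)(nΣq² − (Σq)²)]
Numerator: 15×4568 − 230×325 = -6230
Denominator: √[(66480 − 52900)(112875 − 105625)] = √[13580 × 7250] = 9922.4493
r = -6230 / 9922.4493 ≈ -0.628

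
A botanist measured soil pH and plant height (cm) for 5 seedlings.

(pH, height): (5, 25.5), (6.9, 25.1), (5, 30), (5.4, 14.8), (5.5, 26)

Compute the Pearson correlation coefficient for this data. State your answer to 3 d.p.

-0.078

n = 5, Σx = 27.8, Σy = 121.4, Σx² = 157.02, Σy² = 3075.3, Σxy = 673.61
nΣxy − ΣxΣy = 3368.05 − 3374.92 = -6.87
nΣx² − (Σx)² = 785.1 − 772.84 = 12.26; nΣy² − (Σy)² = 15376.5 − 14737.96 = 638.54
r = -6.87 / √(12.26 × 638.54) = -6.87 / 88.4788 ≈ -0.078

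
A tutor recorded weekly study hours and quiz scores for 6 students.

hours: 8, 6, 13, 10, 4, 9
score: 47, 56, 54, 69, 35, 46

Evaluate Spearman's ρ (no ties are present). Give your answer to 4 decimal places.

0.4857

Rank hours: 3, 2, 6, 5, 1, 4
Rank score: 3, 5, 4, 6, 1, 2
d = rank(hours) − rank(score): 0, -3, 2, -1, 0, 2; Σd² = 18
ρ = 1 − 6Σd² / [n(n²−1)] = 1 − 6×18 / (6×35) = 1 − 108/210 ≈ 0.4857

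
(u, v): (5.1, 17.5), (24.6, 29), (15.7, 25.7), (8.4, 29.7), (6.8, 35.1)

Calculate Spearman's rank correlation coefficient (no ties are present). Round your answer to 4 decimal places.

Rank u: 1, 5, 4, 3, 2
Rank v: 1, 3, 2, 4, 5
d = rank(u) − rank(v): 0, 2, 2, -1, -3; Σd² = 18
ρ = 1 − 6Σd² / [n(n²−1)] = 1 − 6×18 / (5×24) = 1 − 108/120 ≈ 0.1000

0.1000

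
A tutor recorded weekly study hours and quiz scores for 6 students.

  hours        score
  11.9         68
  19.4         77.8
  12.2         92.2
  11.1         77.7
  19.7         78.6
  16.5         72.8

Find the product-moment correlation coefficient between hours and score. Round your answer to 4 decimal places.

n = 6, Σx = 90.8, Σy = 467.1, Σx² = 1450.36, Σy² = 36692.77, Σxy = 7055.45
nΣxy − ΣxΣy = 42332.7 − 42412.68 = -79.98
nΣx² − (Σx)² = 8702.16 − 8244.64 = 457.52; nΣy² − (Σy)² = 220156.62 − 218182.41 = 1974.21
r = -79.98 / √(457.52 × 1974.21) = -79.98 / 950.3897 ≈ -0.0842

-0.0842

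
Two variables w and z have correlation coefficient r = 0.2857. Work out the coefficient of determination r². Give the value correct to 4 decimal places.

0.0816

r² = (0.2857)² = 0.0816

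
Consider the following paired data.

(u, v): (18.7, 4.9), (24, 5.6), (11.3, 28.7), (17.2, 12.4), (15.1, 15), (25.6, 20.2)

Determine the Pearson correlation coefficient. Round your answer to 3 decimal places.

n = 6, Σu = 111.9, Σv = 86.8, Σu² = 2232.59, Σv² = 1665.86, Σuv = 1507.24
nΣuv − ΣuΣv = 9043.44 − 9712.92 = -669.48
nΣu² − (Σu)² = 13395.54 − 12521.61 = 873.93; nΣv² − (Σv)² = 9995.16 − 7534.24 = 2460.92
r = -669.48 / √(873.93 × 2460.92) = -669.48 / 1466.5169 ≈ -0.457

-0.457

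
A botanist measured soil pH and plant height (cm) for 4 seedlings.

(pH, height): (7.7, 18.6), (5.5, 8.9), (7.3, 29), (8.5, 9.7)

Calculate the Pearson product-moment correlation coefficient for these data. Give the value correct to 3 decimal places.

n = 4, Σx = 29, Σy = 66.2, Σx² = 215.08, Σy² = 1360.26, Σxy = 486.32
nΣxy − ΣxΣy = 1945.28 − 1919.8 = 25.48
nΣx² − (Σx)² = 860.32 − 841 = 19.32; nΣy² − (Σy)² = 5441.04 − 4382.44 = 1058.6
r = 25.48 / √(19.32 × 1058.6) = 25.48 / 143.0110 ≈ 0.178

0.178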